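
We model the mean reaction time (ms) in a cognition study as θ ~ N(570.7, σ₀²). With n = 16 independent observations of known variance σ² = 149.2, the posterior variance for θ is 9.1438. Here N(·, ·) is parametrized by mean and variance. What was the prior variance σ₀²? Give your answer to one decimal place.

σ₀² = 470.6

For the Normal–Normal model with known σ², precisions add: τ_n = τ₀ + n/σ².
So 1/σ₀² = 1/9.1438 − 16/149.2 = 0.109364 − 0.107239 = 0.002125.
Hence σ₀² = 1/0.002125 ≈ 470.6.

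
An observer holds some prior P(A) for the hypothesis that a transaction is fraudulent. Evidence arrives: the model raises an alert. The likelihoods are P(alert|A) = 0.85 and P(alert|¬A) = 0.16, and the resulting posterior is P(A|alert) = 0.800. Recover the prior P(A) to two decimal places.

In odds form, posterior odds = prior odds × likelihood ratio, so prior odds = posterior odds ÷ LR.
Posterior odds = 0.800/(1−0.800) = 4.0000. LR = 0.85/0.16 = 5.3125.
Prior odds = 4.0000/5.3125 = 0.7529, so P(A) = 0.7529/(1+0.7529) ≈ 0.43.

P(A) = 0.43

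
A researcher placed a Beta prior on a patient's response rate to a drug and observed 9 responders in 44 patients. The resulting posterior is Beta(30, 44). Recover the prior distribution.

Beta(21, 9)

Under Beta–binomial conjugacy the posterior parameters are (α+s, β+f).
So α = 30 − 9 = 21 and β = 44 − 35 = 9.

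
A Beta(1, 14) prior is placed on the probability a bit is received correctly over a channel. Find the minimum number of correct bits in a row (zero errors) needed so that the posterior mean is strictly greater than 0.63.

After k correct bits and 0 errors the posterior is Beta(1+k, 14), with mean (1+k)/(1+14+k).
Set (1+k)/(15+k) > 0.63 and solve: k > (0.63·15 − 1)/(1 − 0.63) = 22.838.
The smallest integer exceeding 22.838 is 23, and checking k=23: (24)/(38) = 0.6316 > 0.63.

k = 23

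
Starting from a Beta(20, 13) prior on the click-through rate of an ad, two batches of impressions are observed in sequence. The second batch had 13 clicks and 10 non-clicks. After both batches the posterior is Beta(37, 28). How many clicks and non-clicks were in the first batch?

4 clicks and 5 non-clicks

Because Beta–binomial updating is additive in the counts, the combined data contributed (α_post−α_prior, β_post−β_prior) successes and failures.
Total across both batches: 37−20=17 clicks, 28−13=15 non-clicks.
Subtract the second batch: 17−13=4 clicks and 15−10=5 non-clicks.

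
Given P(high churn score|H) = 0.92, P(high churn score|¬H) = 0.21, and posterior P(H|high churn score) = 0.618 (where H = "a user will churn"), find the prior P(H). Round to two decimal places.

Bayes' rule in odds form gives O(H|E) = O(H)·[P(E|H)/P(E|¬H)], hence O(H) = O(H|E)/LR.
Posterior odds = 0.618/(1−0.618) = 1.6178. LR = 0.92/0.21 = 4.3810.
Prior odds = 1.6178/4.3810 = 0.3693, so P(H) = 0.3693/(1+0.3693) ≈ 0.27.

P(H) = 0.27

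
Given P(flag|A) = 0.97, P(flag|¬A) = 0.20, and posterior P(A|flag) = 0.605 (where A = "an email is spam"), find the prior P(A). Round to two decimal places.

P(A) = 0.24

Bayes' rule in odds form gives O(A|E) = O(A)·[P(E|A)/P(E|¬A)], hence O(A) = O(A|E)/LR.
Posterior odds = 0.605/(1−0.605) = 1.5316. LR = 0.97/0.20 = 4.8500.
Prior odds = 1.5316/4.8500 = 0.3158, so P(A) = 0.3158/(1+0.3158) ≈ 0.24.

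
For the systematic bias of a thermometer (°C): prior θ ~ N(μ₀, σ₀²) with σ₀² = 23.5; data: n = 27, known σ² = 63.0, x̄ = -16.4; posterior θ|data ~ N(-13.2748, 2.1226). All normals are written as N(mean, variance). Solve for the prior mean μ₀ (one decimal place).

With known observation variance, the Normal–Normal posterior has precision τ_n = τ₀ + n/σ² and mean μ_n = (τ₀μ₀ + (n/σ²)x̄)/τ_n.
Here τ₀ = 1/23.5 = 0.042553 and τ_data = 27/63.0 = 0.428571, so τ_n = 0.471124.
Rearranging for μ₀: μ₀ = (μ_n·τ_n − τ_data·x̄)/τ₀ = (-13.2748·0.471124 − 0.428571·-16.4) / 0.042553 = 0.774488/0.042553 ≈ 18.2.

μ₀ = 18.2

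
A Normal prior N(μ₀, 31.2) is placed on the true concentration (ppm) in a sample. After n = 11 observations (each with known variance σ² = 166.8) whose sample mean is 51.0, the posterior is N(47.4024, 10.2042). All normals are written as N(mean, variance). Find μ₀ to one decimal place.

With known observation variance, the Normal–Normal posterior has precision τ_n = τ₀ + n/σ² and mean μ_n = (τ₀μ₀ + (n/σ²)x̄)/τ_n.
Here τ₀ = 1/31.2 = 0.032051 and τ_data = 11/166.8 = 0.065947, so τ_n = 0.097998.
Rearranging for μ₀: μ₀ = (μ_n·τ_n − τ_data·x̄)/τ₀ = (47.4024·0.097998 − 0.065947·51.0) / 0.032051 = 1.282043/0.032051 ≈ 40.0.

μ₀ = 40.0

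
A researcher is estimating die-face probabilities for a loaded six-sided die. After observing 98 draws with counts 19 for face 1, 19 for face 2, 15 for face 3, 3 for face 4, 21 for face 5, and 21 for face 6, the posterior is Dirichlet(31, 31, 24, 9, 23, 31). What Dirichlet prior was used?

Dirichlet(12, 12, 9, 6, 2, 10)

For a Dirichlet(α) prior with multinomial counts c, the posterior is Dirichlet(α + c) componentwise.
Subtract each count from the matching posterior parameter: 31−19=12, 31−19=12, 24−15=9, 9−3=6, 23−21=2, 31−21=10.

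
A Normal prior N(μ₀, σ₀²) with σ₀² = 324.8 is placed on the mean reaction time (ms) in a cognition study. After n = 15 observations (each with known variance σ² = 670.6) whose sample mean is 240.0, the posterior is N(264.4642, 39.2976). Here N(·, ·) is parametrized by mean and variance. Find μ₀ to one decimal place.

μ₀ = 442.2

With known observation variance, the Normal–Normal posterior has precision τ_n = τ₀ + n/σ² and mean μ_n = (τ₀μ₀ + (n/σ²)x̄)/τ_n.
Here τ₀ = 1/324.8 = 0.003079 and τ_data = 15/670.6 = 0.022368, so τ_n = 0.025447.
Rearranging for μ₀: μ₀ = (μ_n·τ_n − τ_data·x̄)/τ₀ = (264.4642·0.025447 − 0.022368·240.0) / 0.003079 = 1.361500/0.003079 ≈ 442.2.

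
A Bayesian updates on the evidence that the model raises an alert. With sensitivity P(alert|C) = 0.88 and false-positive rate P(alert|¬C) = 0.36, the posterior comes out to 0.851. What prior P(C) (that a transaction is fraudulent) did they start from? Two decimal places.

P(C) = 0.70

In odds form, posterior odds = prior odds × likelihood ratio, so prior odds = posterior odds ÷ LR.
Posterior odds = 0.851/(1−0.851) = 5.7114. LR = 0.88/0.36 = 2.4444.
Prior odds = 5.7114/2.4444 = 2.3365, so P(C) = 2.3365/(1+2.3365) ≈ 0.70.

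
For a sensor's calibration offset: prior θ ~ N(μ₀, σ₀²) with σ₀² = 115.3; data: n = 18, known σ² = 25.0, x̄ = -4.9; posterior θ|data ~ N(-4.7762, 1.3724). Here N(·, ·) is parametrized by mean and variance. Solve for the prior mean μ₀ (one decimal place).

The posterior mean is a precision-weighted average: μ_n = (τ₀μ₀ + τ_data·x̄)/(τ₀+τ_data), with τ₀=1/σ₀² and τ_data=n/σ².
Here τ₀ = 1/115.3 = 0.008673 and τ_data = 18/25.0 = 0.720000, so τ_n = 0.728673.
Rearranging for μ₀: μ₀ = (μ_n·τ_n − τ_data·x̄)/τ₀ = (-4.7762·0.728673 − 0.720000·-4.9) / 0.008673 = 0.047712/0.008673 ≈ 5.5.

μ₀ = 5.5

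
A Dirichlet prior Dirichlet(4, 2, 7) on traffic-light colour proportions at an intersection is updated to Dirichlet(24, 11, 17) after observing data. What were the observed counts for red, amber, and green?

counts (20, 9, 10)

For a Dirichlet(α) prior with multinomial counts c, the posterior is Dirichlet(α + c) componentwise.
Counts are posterior − prior componentwise: 24−4=20, 11−2=9, 17−7=10.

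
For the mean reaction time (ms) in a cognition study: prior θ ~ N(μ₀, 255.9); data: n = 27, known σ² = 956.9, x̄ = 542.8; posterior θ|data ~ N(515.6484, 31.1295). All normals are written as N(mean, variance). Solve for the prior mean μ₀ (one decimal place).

μ₀ = 319.6

With known observation variance, the Normal–Normal posterior has precision τ_n = τ₀ + n/σ² and mean μ_n = (τ₀μ₀ + (n/σ²)x̄)/τ_n.
Here τ₀ = 1/255.9 = 0.003908 and τ_data = 27/956.9 = 0.028216, so τ_n = 0.032124.
Rearranging for μ₀: μ₀ = (μ_n·τ_n − τ_data·x̄)/τ₀ = (515.6484·0.032124 − 0.028216·542.8) / 0.003908 = 1.249044/0.003908 ≈ 319.6.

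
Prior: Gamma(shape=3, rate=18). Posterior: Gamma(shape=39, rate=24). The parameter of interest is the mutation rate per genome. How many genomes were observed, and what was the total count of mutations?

n = 6 genomes with total 36 mutations

A Gamma(α, β) prior (rate parametrization) on a Poisson rate with n observations summing to S gives posterior Gamma(α+S, β+n).
Matching: Σxᵢ = 39 − 3 = 36 and n = 24 − 18 = 6.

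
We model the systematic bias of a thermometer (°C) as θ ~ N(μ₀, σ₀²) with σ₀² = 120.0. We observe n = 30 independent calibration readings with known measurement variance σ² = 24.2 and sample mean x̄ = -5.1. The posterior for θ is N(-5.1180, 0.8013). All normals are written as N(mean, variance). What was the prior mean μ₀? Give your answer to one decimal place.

With known observation variance, the Normal–Normal posterior has precision τ_n = τ₀ + n/σ² and mean μ_n = (τ₀μ₀ + (n/σ²)x̄)/τ_n.
Here τ₀ = 1/120.0 = 0.008333 and τ_data = 30/24.2 = 1.239669, so τ_n = 1.248002.
Rearranging for μ₀: μ₀ = (μ_n·τ_n − τ_data·x̄)/τ₀ = (-5.1180·1.248002 − 1.239669·-5.1) / 0.008333 = -0.064962/0.008333 ≈ -7.8.

μ₀ = -7.8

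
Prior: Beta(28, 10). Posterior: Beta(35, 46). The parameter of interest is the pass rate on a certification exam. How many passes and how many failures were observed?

A Beta(a, b) prior with s successes and f failures in binomial data gives a Beta(a+s, b+f) posterior.
So s = 35 − 28 = 7 and f = 46 − 10 = 36.

7 passes and 36 failures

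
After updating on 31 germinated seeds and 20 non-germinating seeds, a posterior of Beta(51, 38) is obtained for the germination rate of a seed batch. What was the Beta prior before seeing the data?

Beta(20, 18)

Under Beta–binomial conjugacy the posterior parameters are (a+s, b+f).
Subtract the data counts: 51−31=20, 38−20=18.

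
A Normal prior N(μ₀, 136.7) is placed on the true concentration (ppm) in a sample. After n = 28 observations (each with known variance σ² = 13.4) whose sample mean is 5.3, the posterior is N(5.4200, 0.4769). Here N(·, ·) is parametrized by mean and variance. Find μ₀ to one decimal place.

With known observation variance, the Normal–Normal posterior has precision τ_n = τ₀ + n/σ² and mean μ_n = (τ₀μ₀ + (n/σ²)x̄)/τ_n.
Here τ₀ = 1/136.7 = 0.007315 and τ_data = 28/13.4 = 2.089552, so τ_n = 2.096867.
Rearranging for μ₀: μ₀ = (μ_n·τ_n − τ_data·x̄)/τ₀ = (5.4200·2.096867 − 2.089552·5.3) / 0.007315 = 0.290394/0.007315 ≈ 39.7.

μ₀ = 39.7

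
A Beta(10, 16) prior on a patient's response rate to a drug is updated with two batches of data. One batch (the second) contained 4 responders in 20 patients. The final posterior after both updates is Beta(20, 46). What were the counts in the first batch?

Sequential conjugate updates are equivalent to a single update on the pooled data, so total successes = posterior α − prior α and total failures = posterior β − prior β.
Total across both batches: 20−10=10 responders, 46−16=30 non-responders.
Subtract the second batch: 10−4=6 responders and 30−16=14 non-responders.

6 responders and 14 non-responders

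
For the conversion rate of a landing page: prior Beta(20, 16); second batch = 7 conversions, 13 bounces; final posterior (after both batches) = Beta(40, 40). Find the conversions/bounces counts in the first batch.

Sequential conjugate updates are equivalent to a single update on the pooled data, so total successes = posterior α − prior α and total failures = posterior β − prior β.
Total across both batches: 40−20=20 conversions, 40−16=24 bounces.
Subtract the second batch: 20−7=13 conversions and 24−13=11 bounces.

13 conversions and 11 bounces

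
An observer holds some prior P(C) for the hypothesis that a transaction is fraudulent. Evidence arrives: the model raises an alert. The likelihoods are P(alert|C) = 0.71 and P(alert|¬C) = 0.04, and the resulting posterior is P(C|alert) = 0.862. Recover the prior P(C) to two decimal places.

P(C) = 0.26

In odds form, posterior odds = prior odds × likelihood ratio, so prior odds = posterior odds ÷ LR.
Posterior odds = 0.862/(1−0.862) = 6.2464. LR = 0.71/0.04 = 17.7500.
Prior odds = 6.2464/17.7500 = 0.3519, so P(C) = 0.3519/(1+0.3519) ≈ 0.26.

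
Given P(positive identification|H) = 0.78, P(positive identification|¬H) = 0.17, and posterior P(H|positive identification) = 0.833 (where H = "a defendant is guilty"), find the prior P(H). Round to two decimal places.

In odds form, posterior odds = prior odds × likelihood ratio, so prior odds = posterior odds ÷ LR.
Posterior odds = 0.833/(1−0.833) = 4.9880. LR = 0.78/0.17 = 4.5882.
Prior odds = 4.9880/4.5882 = 1.0871, so P(H) = 1.0871/(1+1.0871) ≈ 0.52.

P(H) = 0.52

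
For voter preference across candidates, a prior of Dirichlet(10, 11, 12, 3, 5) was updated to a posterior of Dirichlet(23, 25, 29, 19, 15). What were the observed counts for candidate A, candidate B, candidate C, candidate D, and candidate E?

For a Dirichlet(α) prior with multinomial counts c, the posterior is Dirichlet(α + c) componentwise.
Counts are posterior − prior componentwise: 23−10=13, 25−11=14, 29−12=17, 19−3=16, 15−5=10.

counts (13, 14, 17, 16, 10)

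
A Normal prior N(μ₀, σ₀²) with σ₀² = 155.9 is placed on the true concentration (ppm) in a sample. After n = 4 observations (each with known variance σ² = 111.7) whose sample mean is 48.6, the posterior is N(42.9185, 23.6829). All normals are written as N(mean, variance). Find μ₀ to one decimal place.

With known observation variance, the Normal–Normal posterior has precision τ_n = τ₀ + n/σ² and mean μ_n = (τ₀μ₀ + (n/σ²)x̄)/τ_n.
Here τ₀ = 1/155.9 = 0.006414 and τ_data = 4/111.7 = 0.035810, so τ_n = 0.042224.
Rearranging for μ₀: μ₀ = (μ_n·τ_n − τ_data·x̄)/τ₀ = (42.9185·0.042224 − 0.035810·48.6) / 0.006414 = 0.071825/0.006414 ≈ 11.2.

μ₀ = 11.2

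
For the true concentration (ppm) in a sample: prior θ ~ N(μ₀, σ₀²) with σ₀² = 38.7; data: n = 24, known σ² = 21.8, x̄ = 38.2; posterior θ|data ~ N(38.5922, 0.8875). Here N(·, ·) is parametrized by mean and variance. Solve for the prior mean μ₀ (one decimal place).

With known observation variance, the Normal–Normal posterior has precision τ_n = τ₀ + n/σ² and mean μ_n = (τ₀μ₀ + (n/σ²)x̄)/τ_n.
Here τ₀ = 1/38.7 = 0.025840 and τ_data = 24/21.8 = 1.100917, so τ_n = 1.126757.
Rearranging for μ₀: μ₀ = (μ_n·τ_n − τ_data·x̄)/τ₀ = (38.5922·1.126757 − 1.100917·38.2) / 0.025840 = 1.429002/0.025840 ≈ 55.3.

μ₀ = 55.3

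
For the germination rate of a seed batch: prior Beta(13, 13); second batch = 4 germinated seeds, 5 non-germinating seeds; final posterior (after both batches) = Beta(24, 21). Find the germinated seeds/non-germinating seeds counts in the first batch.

7 germinated seeds and 3 non-germinating seeds

Sequential conjugate updates are equivalent to a single update on the pooled data, so total successes = posterior α − prior α and total failures = posterior β − prior β.
Total across both batches: 24−13=11 germinated seeds, 21−13=8 non-germinating seeds.
Subtract the second batch: 11−4=7 germinated seeds and 8−5=3 non-germinating seeds.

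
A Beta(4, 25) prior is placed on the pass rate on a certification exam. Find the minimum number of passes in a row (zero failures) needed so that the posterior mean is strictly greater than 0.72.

k = 61

After k passes and 0 failures the posterior is Beta(4+k, 25), with mean (4+k)/(4+25+k).
Set (4+k)/(29+k) > 0.72 and solve: k > (0.72·29 − 4)/(1 − 0.72) = 60.286.
The smallest integer exceeding 60.286 is 61, and checking k=61: (65)/(90) = 0.7222 > 0.72.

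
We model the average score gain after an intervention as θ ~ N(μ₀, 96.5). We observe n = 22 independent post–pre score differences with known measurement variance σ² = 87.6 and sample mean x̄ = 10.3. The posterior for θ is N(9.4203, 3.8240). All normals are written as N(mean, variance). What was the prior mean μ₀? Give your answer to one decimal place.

μ₀ = -11.9

With known observation variance, the Normal–Normal posterior has precision τ_n = τ₀ + n/σ² and mean μ_n = (τ₀μ₀ + (n/σ²)x̄)/τ_n.
Here τ₀ = 1/96.5 = 0.010363 and τ_data = 22/87.6 = 0.251142, so τ_n = 0.261505.
Rearranging for μ₀: μ₀ = (μ_n·τ_n − τ_data·x̄)/τ₀ = (9.4203·0.261505 − 0.251142·10.3) / 0.010363 = -0.123307/0.010363 ≈ -11.9.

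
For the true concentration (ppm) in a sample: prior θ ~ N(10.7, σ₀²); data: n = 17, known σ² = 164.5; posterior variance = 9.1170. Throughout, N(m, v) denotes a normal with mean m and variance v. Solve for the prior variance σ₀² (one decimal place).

σ₀² = 157.7

Posterior precision equals prior precision plus data precision: 1/σ_n² = 1/σ₀² + n/σ².
So 1/σ₀² = 1/9.1170 − 17/164.5 = 0.109685 − 0.103343 = 0.006342.
Hence σ₀² = 1/0.006342 ≈ 157.7.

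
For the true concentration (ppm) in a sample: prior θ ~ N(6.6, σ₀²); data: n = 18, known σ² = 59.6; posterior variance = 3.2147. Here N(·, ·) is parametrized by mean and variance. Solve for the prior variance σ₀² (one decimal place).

For the Normal–Normal model with known σ², precisions add: τ_n = τ₀ + n/σ².
So 1/σ₀² = 1/3.2147 − 18/59.6 = 0.311071 − 0.302013 = 0.009058.
Hence σ₀² = 1/0.009058 ≈ 110.4.

σ₀² = 110.4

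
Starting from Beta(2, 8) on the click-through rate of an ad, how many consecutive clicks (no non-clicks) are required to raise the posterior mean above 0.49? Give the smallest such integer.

After k clicks and 0 non-clicks the posterior is Beta(2+k, 8), with mean (2+k)/(2+8+k).
Set (2+k)/(10+k) > 0.49 and solve: k > (0.49·10 − 2)/(1 − 0.49) = 5.686.
The smallest integer exceeding 5.686 is 6, and checking k=6: (8)/(16) = 0.5000 > 0.49.

k = 6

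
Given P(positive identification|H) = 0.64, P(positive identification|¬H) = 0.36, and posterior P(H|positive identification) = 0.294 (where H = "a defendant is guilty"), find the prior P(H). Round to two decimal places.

In odds form, posterior odds = prior odds × likelihood ratio, so prior odds = posterior odds ÷ LR.
Posterior odds = 0.294/(1−0.294) = 0.4164. LR = 0.64/0.36 = 1.7778.
Prior odds = 0.4164/1.7778 = 0.2342, so P(H) = 0.2342/(1+0.2342) ≈ 0.19.

P(H) = 0.19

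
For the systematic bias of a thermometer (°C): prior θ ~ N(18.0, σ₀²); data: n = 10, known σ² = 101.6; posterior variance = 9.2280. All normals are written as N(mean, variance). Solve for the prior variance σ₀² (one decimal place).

σ₀² = 100.6

For the Normal–Normal model with known σ², precisions add: τ_n = τ₀ + n/σ².
So 1/σ₀² = 1/9.2280 − 10/101.6 = 0.108366 − 0.098425 = 0.009941.
Hence σ₀² = 1/0.009941 ≈ 100.6.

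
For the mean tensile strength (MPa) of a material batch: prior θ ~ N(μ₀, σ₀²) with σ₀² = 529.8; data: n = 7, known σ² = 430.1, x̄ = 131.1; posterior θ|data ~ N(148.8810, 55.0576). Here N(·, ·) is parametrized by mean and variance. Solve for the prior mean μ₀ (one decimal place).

μ₀ = 302.2

With known observation variance, the Normal–Normal posterior has precision τ_n = τ₀ + n/σ² and mean μ_n = (τ₀μ₀ + (n/σ²)x̄)/τ_n.
Here τ₀ = 1/529.8 = 0.001888 and τ_data = 7/430.1 = 0.016275, so τ_n = 0.018163.
Rearranging for μ₀: μ₀ = (μ_n·τ_n − τ_data·x̄)/τ₀ = (148.8810·0.018163 − 0.016275·131.1) / 0.001888 = 0.570473/0.001888 ≈ 302.2.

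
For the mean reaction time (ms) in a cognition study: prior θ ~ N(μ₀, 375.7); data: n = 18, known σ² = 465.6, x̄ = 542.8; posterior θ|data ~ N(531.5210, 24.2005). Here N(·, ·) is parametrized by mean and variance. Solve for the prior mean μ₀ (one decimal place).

With known observation variance, the Normal–Normal posterior has precision τ_n = τ₀ + n/σ² and mean μ_n = (τ₀μ₀ + (n/σ²)x̄)/τ_n.
Here τ₀ = 1/375.7 = 0.002662 and τ_data = 18/465.6 = 0.038660, so τ_n = 0.041322.
Rearranging for μ₀: μ₀ = (μ_n·τ_n − τ_data·x̄)/τ₀ = (531.5210·0.041322 − 0.038660·542.8) / 0.002662 = 0.978863/0.002662 ≈ 367.7.

μ₀ = 367.7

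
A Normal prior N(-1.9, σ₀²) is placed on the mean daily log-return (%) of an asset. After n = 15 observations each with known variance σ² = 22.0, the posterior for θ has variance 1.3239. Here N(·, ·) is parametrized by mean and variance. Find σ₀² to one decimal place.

σ₀² = 13.6

Posterior precision equals prior precision plus data precision: 1/σ_n² = 1/σ₀² + n/σ².
So 1/σ₀² = 1/1.3239 − 15/22.0 = 0.755344 − 0.681818 = 0.073526.
Hence σ₀² = 1/0.073526 ≈ 13.6.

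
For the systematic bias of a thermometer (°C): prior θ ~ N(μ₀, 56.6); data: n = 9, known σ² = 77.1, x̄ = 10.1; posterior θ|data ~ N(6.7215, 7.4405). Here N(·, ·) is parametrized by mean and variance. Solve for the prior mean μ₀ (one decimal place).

The posterior mean is a precision-weighted average: μ_n = (τ₀μ₀ + τ_data·x̄)/(τ₀+τ_data), with τ₀=1/σ₀² and τ_data=n/σ².
Here τ₀ = 1/56.6 = 0.017668 and τ_data = 9/77.1 = 0.116732, so τ_n = 0.134400.
Rearranging for μ₀: μ₀ = (μ_n·τ_n − τ_data·x̄)/τ₀ = (6.7215·0.134400 − 0.116732·10.1) / 0.017668 = -0.275624/0.017668 ≈ -15.6.

μ₀ = -15.6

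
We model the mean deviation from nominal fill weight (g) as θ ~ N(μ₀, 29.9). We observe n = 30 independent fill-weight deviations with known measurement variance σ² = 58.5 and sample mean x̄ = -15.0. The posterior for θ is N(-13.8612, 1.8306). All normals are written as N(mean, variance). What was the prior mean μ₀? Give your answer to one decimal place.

The posterior mean is a precision-weighted average: μ_n = (τ₀μ₀ + τ_data·x̄)/(τ₀+τ_data), with τ₀=1/σ₀² and τ_data=n/σ².
Here τ₀ = 1/29.9 = 0.033445 and τ_data = 30/58.5 = 0.512821, so τ_n = 0.546266.
Rearranging for μ₀: μ₀ = (μ_n·τ_n − τ_data·x̄)/τ₀ = (-13.8612·0.546266 − 0.512821·-15.0) / 0.033445 = 0.120413/0.033445 ≈ 3.6.

μ₀ = 3.6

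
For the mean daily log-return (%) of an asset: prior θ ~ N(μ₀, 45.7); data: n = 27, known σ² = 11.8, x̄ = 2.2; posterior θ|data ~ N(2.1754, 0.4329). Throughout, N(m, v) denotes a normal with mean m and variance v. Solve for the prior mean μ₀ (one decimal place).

The posterior mean is a precision-weighted average: μ_n = (τ₀μ₀ + τ_data·x̄)/(τ₀+τ_data), with τ₀=1/σ₀² and τ_data=n/σ².
Here τ₀ = 1/45.7 = 0.021882 and τ_data = 27/11.8 = 2.288136, so τ_n = 2.310018.
Rearranging for μ₀: μ₀ = (μ_n·τ_n − τ_data·x̄)/τ₀ = (2.1754·2.310018 − 2.288136·2.2) / 0.021882 = -0.008686/0.021882 ≈ -0.4.

μ₀ = -0.4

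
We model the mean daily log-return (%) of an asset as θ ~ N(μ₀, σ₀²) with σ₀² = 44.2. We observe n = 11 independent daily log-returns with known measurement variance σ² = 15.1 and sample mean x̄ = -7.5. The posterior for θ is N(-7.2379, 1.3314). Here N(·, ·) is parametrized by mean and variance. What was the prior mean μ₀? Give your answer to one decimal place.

μ₀ = 1.2

With known observation variance, the Normal–Normal posterior has precision τ_n = τ₀ + n/σ² and mean μ_n = (τ₀μ₀ + (n/σ²)x̄)/τ_n.
Here τ₀ = 1/44.2 = 0.022624 and τ_data = 11/15.1 = 0.728477, so τ_n = 0.751101.
Rearranging for μ₀: μ₀ = (μ_n·τ_n − τ_data·x̄)/τ₀ = (-7.2379·0.751101 − 0.728477·-7.5) / 0.022624 = 0.027184/0.022624 ≈ 1.2.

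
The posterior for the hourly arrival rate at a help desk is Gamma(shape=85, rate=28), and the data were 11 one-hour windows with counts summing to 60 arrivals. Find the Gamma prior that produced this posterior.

Gamma–Poisson conjugacy: posterior shape = α + Σxᵢ, posterior rate = β + n.
So α = 85 − 60 = 25 and β = 28 − 11 = 17.

Gamma(shape=25, rate=17)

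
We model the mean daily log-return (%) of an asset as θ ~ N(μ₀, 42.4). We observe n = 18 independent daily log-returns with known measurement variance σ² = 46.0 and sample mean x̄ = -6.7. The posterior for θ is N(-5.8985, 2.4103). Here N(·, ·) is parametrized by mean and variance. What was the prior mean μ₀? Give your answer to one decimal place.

μ₀ = 7.4

The posterior mean is a precision-weighted average: μ_n = (τ₀μ₀ + τ_data·x̄)/(τ₀+τ_data), with τ₀=1/σ₀² and τ_data=n/σ².
Here τ₀ = 1/42.4 = 0.023585 and τ_data = 18/46.0 = 0.391304, so τ_n = 0.414889.
Rearranging for μ₀: μ₀ = (μ_n·τ_n − τ_data·x̄)/τ₀ = (-5.8985·0.414889 − 0.391304·-6.7) / 0.023585 = 0.174514/0.023585 ≈ 7.4.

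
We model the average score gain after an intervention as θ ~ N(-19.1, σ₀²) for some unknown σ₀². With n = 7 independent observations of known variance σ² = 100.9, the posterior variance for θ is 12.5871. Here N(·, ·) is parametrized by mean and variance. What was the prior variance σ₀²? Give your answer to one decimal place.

Posterior precision equals prior precision plus data precision: 1/σ_n² = 1/σ₀² + n/σ².
So 1/σ₀² = 1/12.5871 − 7/100.9 = 0.079446 − 0.069376 = 0.010070.
Hence σ₀² = 1/0.010070 ≈ 99.3.

σ₀² = 99.3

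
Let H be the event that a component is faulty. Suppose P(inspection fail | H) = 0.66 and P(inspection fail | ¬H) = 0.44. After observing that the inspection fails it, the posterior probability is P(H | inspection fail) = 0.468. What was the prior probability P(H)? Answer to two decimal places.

In odds form, posterior odds = prior odds × likelihood ratio, so prior odds = posterior odds ÷ LR.
Posterior odds = 0.468/(1−0.468) = 0.8797. LR = 0.66/0.44 = 1.5000.
Prior odds = 0.8797/1.5000 = 0.5865, so P(H) = 0.5865/(1+0.5865) ≈ 0.37.

P(H) = 0.37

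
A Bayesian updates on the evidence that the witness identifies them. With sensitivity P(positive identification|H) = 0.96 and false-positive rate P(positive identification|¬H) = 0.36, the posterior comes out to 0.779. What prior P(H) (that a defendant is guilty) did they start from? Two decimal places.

In odds form, posterior odds = prior odds × likelihood ratio, so prior odds = posterior odds ÷ LR.
Posterior odds = 0.779/(1−0.779) = 3.5249. LR = 0.96/0.36 = 2.6667.
Prior odds = 3.5249/2.6667 = 1.3218, so P(H) = 1.3218/(1+1.3218) ≈ 0.57.

P(H) = 0.57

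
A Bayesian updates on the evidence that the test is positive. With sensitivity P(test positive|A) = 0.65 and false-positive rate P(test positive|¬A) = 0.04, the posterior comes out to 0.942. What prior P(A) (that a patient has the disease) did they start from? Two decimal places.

Bayes' rule in odds form gives O(A|E) = O(A)·[P(E|A)/P(E|¬A)], hence O(A) = O(A|E)/LR.
Posterior odds = 0.942/(1−0.942) = 16.2414. LR = 0.65/0.04 = 16.2500.
Prior odds = 16.2414/16.2500 = 0.9995, so P(A) = 0.9995/(1+0.9995) ≈ 0.50.

P(A) = 0.50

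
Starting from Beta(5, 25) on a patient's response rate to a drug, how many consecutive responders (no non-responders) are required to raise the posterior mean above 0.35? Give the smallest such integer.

k = 9

After k responders and 0 non-responders the posterior is Beta(5+k, 25), with mean (5+k)/(5+25+k).
Set (5+k)/(30+k) > 0.35 and solve: k > (0.35·30 − 5)/(1 − 0.35) = 8.462.
The smallest integer exceeding 8.462 is 9, and checking k=9: (14)/(39) = 0.3590 > 0.35.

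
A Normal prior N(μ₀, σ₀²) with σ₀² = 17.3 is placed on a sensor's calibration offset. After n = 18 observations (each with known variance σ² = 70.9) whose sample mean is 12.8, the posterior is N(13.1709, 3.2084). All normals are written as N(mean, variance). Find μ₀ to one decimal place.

With known observation variance, the Normal–Normal posterior has precision τ_n = τ₀ + n/σ² and mean μ_n = (τ₀μ₀ + (n/σ²)x̄)/τ_n.
Here τ₀ = 1/17.3 = 0.057803 and τ_data = 18/70.9 = 0.253879, so τ_n = 0.311682.
Rearranging for μ₀: μ₀ = (μ_n·τ_n − τ_data·x̄)/τ₀ = (13.1709·0.311682 − 0.253879·12.8) / 0.057803 = 0.855481/0.057803 ≈ 14.8.

μ₀ = 14.8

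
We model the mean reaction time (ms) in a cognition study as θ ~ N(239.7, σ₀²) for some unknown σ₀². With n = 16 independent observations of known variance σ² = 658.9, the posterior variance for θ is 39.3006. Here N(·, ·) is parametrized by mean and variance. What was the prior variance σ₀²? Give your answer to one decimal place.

σ₀² = 860.6

Posterior precision equals prior precision plus data precision: 1/σ_n² = 1/σ₀² + n/σ².
So 1/σ₀² = 1/39.3006 − 16/658.9 = 0.025445 − 0.024283 = 0.001162.
Hence σ₀² = 1/0.001162 ≈ 860.6.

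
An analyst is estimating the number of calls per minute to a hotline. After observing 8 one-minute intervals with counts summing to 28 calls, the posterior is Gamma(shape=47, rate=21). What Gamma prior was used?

A Gamma(α, β) prior (rate parametrization) on a Poisson rate with n observations summing to S gives posterior Gamma(α+S, β+n).
So α = 47 − 28 = 19 and β = 21 − 8 = 13.

Gamma(shape=19, rate=13)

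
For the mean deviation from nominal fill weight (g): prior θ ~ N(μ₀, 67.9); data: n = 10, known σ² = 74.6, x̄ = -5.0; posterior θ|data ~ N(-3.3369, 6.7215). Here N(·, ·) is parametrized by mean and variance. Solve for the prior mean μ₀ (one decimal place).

μ₀ = 11.8

With known observation variance, the Normal–Normal posterior has precision τ_n = τ₀ + n/σ² and mean μ_n = (τ₀μ₀ + (n/σ²)x̄)/τ_n.
Here τ₀ = 1/67.9 = 0.014728 and τ_data = 10/74.6 = 0.134048, so τ_n = 0.148776.
Rearranging for μ₀: μ₀ = (μ_n·τ_n − τ_data·x̄)/τ₀ = (-3.3369·0.148776 − 0.134048·-5.0) / 0.014728 = 0.173789/0.014728 ≈ 11.8.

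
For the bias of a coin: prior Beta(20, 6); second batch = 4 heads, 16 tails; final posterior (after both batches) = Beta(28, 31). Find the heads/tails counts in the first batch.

4 heads and 9 tails

Because Beta–binomial updating is additive in the counts, the combined data contributed (α_post−α_prior, β_post−β_prior) successes and failures.
Total across both batches: 28−20=8 heads, 31−6=25 tails.
Subtract the second batch: 8−4=4 heads and 25−16=9 tails.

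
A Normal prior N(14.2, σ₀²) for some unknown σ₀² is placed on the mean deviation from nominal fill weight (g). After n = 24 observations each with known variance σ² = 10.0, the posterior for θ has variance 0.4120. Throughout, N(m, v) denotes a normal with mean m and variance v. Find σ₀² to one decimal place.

Posterior precision equals prior precision plus data precision: 1/σ_n² = 1/σ₀² + n/σ².
So 1/σ₀² = 1/0.4120 − 24/10.0 = 2.427184 − 2.400000 = 0.027184.
Hence σ₀² = 1/0.027184 ≈ 36.8.

σ₀² = 36.8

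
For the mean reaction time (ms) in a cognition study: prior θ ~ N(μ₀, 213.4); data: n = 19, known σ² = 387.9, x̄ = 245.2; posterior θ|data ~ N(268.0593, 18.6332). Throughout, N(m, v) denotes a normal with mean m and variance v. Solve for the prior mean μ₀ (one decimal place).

The posterior mean is a precision-weighted average: μ_n = (τ₀μ₀ + τ_data·x̄)/(τ₀+τ_data), with τ₀=1/σ₀² and τ_data=n/σ².
Here τ₀ = 1/213.4 = 0.004686 and τ_data = 19/387.9 = 0.048982, so τ_n = 0.053668.
Rearranging for μ₀: μ₀ = (μ_n·τ_n − τ_data·x̄)/τ₀ = (268.0593·0.053668 − 0.048982·245.2) / 0.004686 = 2.375820/0.004686 ≈ 507.0.

μ₀ = 507.0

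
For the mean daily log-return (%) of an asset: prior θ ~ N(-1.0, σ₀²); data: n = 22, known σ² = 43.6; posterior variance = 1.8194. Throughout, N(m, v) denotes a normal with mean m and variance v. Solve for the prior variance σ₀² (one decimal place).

Posterior precision equals prior precision plus data precision: 1/σ_n² = 1/σ₀² + n/σ².
So 1/σ₀² = 1/1.8194 − 22/43.6 = 0.549632 − 0.504587 = 0.045045.
Hence σ₀² = 1/0.045045 ≈ 22.2.

σ₀² = 22.2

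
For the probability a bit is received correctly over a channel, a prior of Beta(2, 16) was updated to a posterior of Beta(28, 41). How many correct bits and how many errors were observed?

26 correct bits and 25 errors

A Beta(α, β) prior with s successes and f failures in binomial data gives a Beta(α+s, β+f) posterior.
So s = 28 − 2 = 26 and f = 41 − 16 = 25.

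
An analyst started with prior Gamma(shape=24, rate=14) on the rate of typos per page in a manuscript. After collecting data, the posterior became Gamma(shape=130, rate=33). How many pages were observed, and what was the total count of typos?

Gamma–Poisson conjugacy: posterior shape = α + Σxᵢ, posterior rate = β + n.
Matching: Σxᵢ = 130 − 24 = 106 and n = 33 − 14 = 19.

n = 19 pages with total 106 typos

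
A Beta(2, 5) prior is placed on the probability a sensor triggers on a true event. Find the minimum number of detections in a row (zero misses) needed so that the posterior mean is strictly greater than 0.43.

k = 2

After k detections and 0 misses the posterior is Beta(2+k, 5), with mean (2+k)/(2+5+k).
Set (2+k)/(7+k) > 0.43 and solve: k > (0.43·7 − 2)/(1 − 0.43) = 1.772.
The smallest integer exceeding 1.772 is 2, and checking k=2: (4)/(9) = 0.4444 > 0.43.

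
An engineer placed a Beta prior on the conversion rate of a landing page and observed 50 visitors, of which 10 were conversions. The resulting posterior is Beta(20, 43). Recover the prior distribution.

Beta is conjugate to the binomial likelihood: posterior = Beta(α+s, β+f).
So α = 20 − 10 = 10 and β = 43 − 40 = 3.

Beta(10, 3)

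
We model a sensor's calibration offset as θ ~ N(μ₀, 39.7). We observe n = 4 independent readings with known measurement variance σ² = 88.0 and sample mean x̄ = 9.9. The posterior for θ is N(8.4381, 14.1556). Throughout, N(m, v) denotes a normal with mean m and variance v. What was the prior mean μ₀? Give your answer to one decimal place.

With known observation variance, the Normal–Normal posterior has precision τ_n = τ₀ + n/σ² and mean μ_n = (τ₀μ₀ + (n/σ²)x̄)/τ_n.
Here τ₀ = 1/39.7 = 0.025189 and τ_data = 4/88.0 = 0.045455, so τ_n = 0.070644.
Rearranging for μ₀: μ₀ = (μ_n·τ_n − τ_data·x̄)/τ₀ = (8.4381·0.070644 − 0.045455·9.9) / 0.025189 = 0.146097/0.025189 ≈ 5.8.

μ₀ = 5.8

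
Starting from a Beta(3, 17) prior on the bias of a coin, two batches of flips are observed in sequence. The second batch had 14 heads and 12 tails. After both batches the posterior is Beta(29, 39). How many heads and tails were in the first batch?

Because Beta–binomial updating is additive in the counts, the combined data contributed (α_post−α_prior, β_post−β_prior) successes and failures.
Total across both batches: 29−3=26 heads, 39−17=22 tails.
Subtract the second batch: 26−14=12 heads and 22−12=10 tails.

12 heads and 10 tails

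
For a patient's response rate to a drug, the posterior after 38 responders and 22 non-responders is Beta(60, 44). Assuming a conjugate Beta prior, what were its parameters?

Beta is conjugate to the binomial likelihood: posterior = Beta(α+s, β+f).
So α = 60 − 38 = 22 and β = 44 − 22 = 22.

Beta(22, 22)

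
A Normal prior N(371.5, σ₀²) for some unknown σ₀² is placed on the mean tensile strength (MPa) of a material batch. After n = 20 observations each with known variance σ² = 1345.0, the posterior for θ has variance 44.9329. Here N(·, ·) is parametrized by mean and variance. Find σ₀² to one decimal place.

σ₀² = 135.4

Posterior precision equals prior precision plus data precision: 1/σ_n² = 1/σ₀² + n/σ².
So 1/σ₀² = 1/44.9329 − 20/1345.0 = 0.022255 − 0.014870 = 0.007385.
Hence σ₀² = 1/0.007385 ≈ 135.4.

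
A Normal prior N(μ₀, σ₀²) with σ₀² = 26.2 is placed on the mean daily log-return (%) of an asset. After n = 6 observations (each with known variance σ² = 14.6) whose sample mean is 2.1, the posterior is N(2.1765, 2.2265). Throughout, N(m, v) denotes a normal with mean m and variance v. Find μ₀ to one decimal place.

With known observation variance, the Normal–Normal posterior has precision τ_n = τ₀ + n/σ² and mean μ_n = (τ₀μ₀ + (n/σ²)x̄)/τ_n.
Here τ₀ = 1/26.2 = 0.038168 and τ_data = 6/14.6 = 0.410959, so τ_n = 0.449127.
Rearranging for μ₀: μ₀ = (μ_n·τ_n − τ_data·x̄)/τ₀ = (2.1765·0.449127 − 0.410959·2.1) / 0.038168 = 0.114511/0.038168 ≈ 3.0.

μ₀ = 3.0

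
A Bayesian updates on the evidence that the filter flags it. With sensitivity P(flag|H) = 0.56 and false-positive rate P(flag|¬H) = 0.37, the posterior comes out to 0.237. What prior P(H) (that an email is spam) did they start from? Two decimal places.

P(H) = 0.17

In odds form, posterior odds = prior odds × likelihood ratio, so prior odds = posterior odds ÷ LR.
Posterior odds = 0.237/(1−0.237) = 0.3106. LR = 0.56/0.37 = 1.5135.
Prior odds = 0.3106/1.5135 = 0.2052, so P(H) = 0.2052/(1+0.2052) ≈ 0.17.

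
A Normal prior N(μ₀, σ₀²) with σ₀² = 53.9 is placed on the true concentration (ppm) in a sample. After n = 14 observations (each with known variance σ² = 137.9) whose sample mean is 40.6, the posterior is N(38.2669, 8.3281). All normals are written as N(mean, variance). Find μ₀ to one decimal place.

μ₀ = 25.5

The posterior mean is a precision-weighted average: μ_n = (τ₀μ₀ + τ_data·x̄)/(τ₀+τ_data), with τ₀=1/σ₀² and τ_data=n/σ².
Here τ₀ = 1/53.9 = 0.018553 and τ_data = 14/137.9 = 0.101523, so τ_n = 0.120076.
Rearranging for μ₀: μ₀ = (μ_n·τ_n − τ_data·x̄)/τ₀ = (38.2669·0.120076 − 0.101523·40.6) / 0.018553 = 0.473102/0.018553 ≈ 25.5.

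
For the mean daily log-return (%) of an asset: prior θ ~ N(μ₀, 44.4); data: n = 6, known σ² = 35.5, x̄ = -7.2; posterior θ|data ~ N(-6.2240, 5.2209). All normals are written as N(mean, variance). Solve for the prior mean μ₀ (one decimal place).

The posterior mean is a precision-weighted average: μ_n = (τ₀μ₀ + τ_data·x̄)/(τ₀+τ_data), with τ₀=1/σ₀² and τ_data=n/σ².
Here τ₀ = 1/44.4 = 0.022523 and τ_data = 6/35.5 = 0.169014, so τ_n = 0.191537.
Rearranging for μ₀: μ₀ = (μ_n·τ_n − τ_data·x̄)/τ₀ = (-6.2240·0.191537 − 0.169014·-7.2) / 0.022523 = 0.024775/0.022523 ≈ 1.1.

μ₀ = 1.1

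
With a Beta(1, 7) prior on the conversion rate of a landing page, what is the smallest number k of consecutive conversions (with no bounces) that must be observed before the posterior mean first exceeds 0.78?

k = 24

After k conversions and 0 bounces the posterior is Beta(1+k, 7), with mean (1+k)/(1+7+k).
Set (1+k)/(8+k) > 0.78 and solve: k > (0.78·8 − 1)/(1 − 0.78) = 23.818.
The smallest integer exceeding 23.818 is 24, and checking k=24: (25)/(32) = 0.7812 > 0.78.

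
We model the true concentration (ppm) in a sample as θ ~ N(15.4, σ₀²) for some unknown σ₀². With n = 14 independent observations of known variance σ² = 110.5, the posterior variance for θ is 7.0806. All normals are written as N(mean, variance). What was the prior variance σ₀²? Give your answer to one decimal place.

For the Normal–Normal model with known σ², precisions add: τ_n = τ₀ + n/σ².
So 1/σ₀² = 1/7.0806 − 14/110.5 = 0.141231 − 0.126697 = 0.014534.
Hence σ₀² = 1/0.014534 ≈ 68.8.

σ₀² = 68.8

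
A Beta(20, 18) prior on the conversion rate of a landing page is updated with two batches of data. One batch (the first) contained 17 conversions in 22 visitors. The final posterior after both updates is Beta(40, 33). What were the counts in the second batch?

3 conversions and 10 bounces

Sequential conjugate updates are equivalent to a single update on the pooled data, so total successes = posterior α − prior α and total failures = posterior β − prior β.
Total across both batches: 40−20=20 conversions, 33−18=15 bounces.
Subtract the first batch: 20−17=3 conversions and 15−5=10 bounces.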